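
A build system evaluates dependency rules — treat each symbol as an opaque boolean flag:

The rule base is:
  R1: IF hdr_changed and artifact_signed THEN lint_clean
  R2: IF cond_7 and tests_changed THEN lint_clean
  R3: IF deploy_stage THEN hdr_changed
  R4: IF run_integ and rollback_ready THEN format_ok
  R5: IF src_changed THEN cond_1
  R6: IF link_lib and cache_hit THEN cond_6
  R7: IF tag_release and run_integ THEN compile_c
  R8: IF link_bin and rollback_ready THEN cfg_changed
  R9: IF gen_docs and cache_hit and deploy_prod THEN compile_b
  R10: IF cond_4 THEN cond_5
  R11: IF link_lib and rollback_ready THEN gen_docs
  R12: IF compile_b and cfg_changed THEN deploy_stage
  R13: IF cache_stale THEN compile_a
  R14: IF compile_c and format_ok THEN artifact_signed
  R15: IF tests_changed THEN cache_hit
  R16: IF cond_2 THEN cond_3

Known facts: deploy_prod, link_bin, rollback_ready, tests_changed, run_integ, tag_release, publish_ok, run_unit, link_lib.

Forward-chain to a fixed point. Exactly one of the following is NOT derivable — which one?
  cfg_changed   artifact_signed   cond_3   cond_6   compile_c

cond_3

Round 1: R4 [IF run_integ and rollback_ready THEN format_ok]; R7 [IF tag_release and run_integ THEN compile_c]; R8 [IF link_bin and rollback_ready THEN cfg_changed]; R11 [IF link_lib and rollback_ready THEN gen_docs]; R15 [IF tests_changed THEN cache_hit]. Adds format_ok, compile_c, cfg_changed, gen_docs, cache_hit.
Round 2: R6 [IF link_lib and cache_hit THEN cond_6]; R9 [IF gen_docs and cache_hit and deploy_prod THEN compile_b]; R14 [IF compile_c and format_ok THEN artifact_signed]. Adds cond_6, compile_b, artifact_signed.
Round 3: R12 [IF compile_b and cfg_changed THEN deploy_stage]. Adds deploy_stage.
Round 4: R3 [IF deploy_stage THEN hdr_changed]. Adds hdr_changed.
Round 5: R1 [IF hdr_changed and artifact_signed THEN lint_clean]. Adds lint_clean.
Derived: artifact_signed (round 2), cond_6 (round 2), cfg_changed (round 1), compile_c (round 1). cond_3 never appears in any round.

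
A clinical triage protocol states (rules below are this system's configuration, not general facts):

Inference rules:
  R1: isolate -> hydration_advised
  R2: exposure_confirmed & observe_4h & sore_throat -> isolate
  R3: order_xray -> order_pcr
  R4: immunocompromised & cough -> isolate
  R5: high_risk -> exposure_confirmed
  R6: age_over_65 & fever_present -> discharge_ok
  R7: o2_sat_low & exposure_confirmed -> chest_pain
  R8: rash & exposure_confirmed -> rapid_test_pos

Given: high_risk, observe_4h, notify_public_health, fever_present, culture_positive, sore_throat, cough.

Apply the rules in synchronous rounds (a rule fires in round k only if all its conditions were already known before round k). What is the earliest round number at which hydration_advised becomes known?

3

[1] R5 [high_risk -> exposure_confirmed]. ⇒ new: exposure_confirmed.
[2] R2 [exposure_confirmed & observe_4h & sore_throat -> isolate]. ⇒ new: isolate.
[3] R1 [isolate -> hydration_advised]. ⇒ new: hydration_advised.
hydration_advised first appears in round 3.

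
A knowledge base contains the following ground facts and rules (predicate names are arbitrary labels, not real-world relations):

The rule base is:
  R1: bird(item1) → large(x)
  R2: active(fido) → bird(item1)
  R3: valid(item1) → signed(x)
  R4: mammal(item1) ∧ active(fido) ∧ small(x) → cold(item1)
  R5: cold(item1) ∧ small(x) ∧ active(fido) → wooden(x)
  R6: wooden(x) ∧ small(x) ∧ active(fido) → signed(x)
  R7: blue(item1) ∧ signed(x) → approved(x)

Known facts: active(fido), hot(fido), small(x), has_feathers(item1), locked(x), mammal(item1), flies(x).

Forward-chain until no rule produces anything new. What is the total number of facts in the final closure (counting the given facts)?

Round 1 — R2, R4, derive bird(item1), cold(item1).
Round 2 — R1, R5, derive large(x), wooden(x).
Round 3 — R6, derive signed(x).
Closure: {active(fido), bird(item1), cold(item1), flies(x), has_feathers(item1), hot(fido), large(x), locked(x), mammal(item1), signed(x), small(x), wooden(x)} — 12 facts.

12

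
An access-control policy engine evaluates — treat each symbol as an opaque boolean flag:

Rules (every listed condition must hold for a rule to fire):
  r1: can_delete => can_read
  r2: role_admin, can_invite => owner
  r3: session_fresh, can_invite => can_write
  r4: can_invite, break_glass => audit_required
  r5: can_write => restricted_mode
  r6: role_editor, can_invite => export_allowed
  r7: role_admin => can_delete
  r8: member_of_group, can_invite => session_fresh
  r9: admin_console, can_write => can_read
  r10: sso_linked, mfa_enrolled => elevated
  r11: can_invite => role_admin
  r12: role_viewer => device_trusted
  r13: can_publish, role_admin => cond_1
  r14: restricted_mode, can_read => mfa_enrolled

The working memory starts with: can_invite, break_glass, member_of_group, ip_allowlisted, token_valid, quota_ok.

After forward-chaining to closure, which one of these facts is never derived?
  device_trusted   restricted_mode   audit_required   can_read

device_trusted

Round 1 — r4, r8, r11, derive audit_required, session_fresh, role_admin.
Round 2 — r2, r3, r7, derive owner, can_write, can_delete.
Round 3 — r1, r5, derive can_read, restricted_mode.
Round 4 — r14, derive mfa_enrolled.
Derived: restricted_mode (round 3), audit_required (round 1), can_read (round 3). device_trusted never appears in any round.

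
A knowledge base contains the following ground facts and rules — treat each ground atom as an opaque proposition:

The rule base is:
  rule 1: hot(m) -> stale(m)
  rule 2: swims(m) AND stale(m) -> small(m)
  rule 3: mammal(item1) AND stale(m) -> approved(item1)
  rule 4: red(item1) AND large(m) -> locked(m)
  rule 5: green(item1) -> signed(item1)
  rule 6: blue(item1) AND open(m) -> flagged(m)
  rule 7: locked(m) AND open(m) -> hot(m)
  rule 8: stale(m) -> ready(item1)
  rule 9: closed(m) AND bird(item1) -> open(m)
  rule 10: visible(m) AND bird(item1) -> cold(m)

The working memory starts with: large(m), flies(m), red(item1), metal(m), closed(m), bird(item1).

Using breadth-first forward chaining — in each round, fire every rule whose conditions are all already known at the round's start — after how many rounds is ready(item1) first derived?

4

Round 1: rule 4 [red(item1) AND large(m) -> locked(m)]; rule 9 [closed(m) AND bird(item1) -> open(m)]. Adds locked(m), open(m).
Round 2: rule 7 [locked(m) AND open(m) -> hot(m)]. Adds hot(m).
Round 3: rule 1 [hot(m) -> stale(m)]. Adds stale(m).
Round 4: rule 8 [stale(m) -> ready(item1)]. Adds ready(item1).
ready(item1) first appears in round 4.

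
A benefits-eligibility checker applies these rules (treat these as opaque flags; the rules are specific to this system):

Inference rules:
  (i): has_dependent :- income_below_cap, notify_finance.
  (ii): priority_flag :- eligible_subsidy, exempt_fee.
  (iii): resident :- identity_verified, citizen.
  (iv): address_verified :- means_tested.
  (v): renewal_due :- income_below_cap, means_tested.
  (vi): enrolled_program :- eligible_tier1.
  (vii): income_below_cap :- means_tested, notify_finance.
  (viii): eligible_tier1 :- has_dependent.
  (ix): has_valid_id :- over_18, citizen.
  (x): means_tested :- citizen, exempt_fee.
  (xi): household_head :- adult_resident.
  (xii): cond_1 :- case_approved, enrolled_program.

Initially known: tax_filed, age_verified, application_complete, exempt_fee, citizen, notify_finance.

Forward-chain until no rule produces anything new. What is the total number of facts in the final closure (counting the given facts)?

Round 1: (x) [means_tested :- citizen, exempt_fee.]. New: means_tested.
Round 2: (iv) [address_verified :- means_tested.]; (vii) [income_below_cap :- means_tested, notify_finance.]. New: address_verified, income_below_cap.
Round 3: (i) [has_dependent :- income_below_cap, notify_finance.]; (v) [renewal_due :- income_below_cap, means_tested.]. New: has_dependent, renewal_due.
Round 4: (viii) [eligible_tier1 :- has_dependent.]. New: eligible_tier1.
Round 5: (vi) [enrolled_program :- eligible_tier1.]. New: enrolled_program.
Closure: {address_verified, age_verified, application_complete, citizen, eligible_tier1, enrolled_program, exempt_fee, has_dependent, income_below_cap, means_tested, notify_finance, renewal_due, tax_filed} — 13 facts.

13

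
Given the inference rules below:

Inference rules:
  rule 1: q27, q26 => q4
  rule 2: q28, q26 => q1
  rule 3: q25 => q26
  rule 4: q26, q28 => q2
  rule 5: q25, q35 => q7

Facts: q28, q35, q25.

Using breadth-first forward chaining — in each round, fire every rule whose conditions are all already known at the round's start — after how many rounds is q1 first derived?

2

Round 1 — rule 3, rule 5, derive q26, q7.
Round 2 — rule 2, rule 4, derive q1, q2.
q1 first appears in round 2.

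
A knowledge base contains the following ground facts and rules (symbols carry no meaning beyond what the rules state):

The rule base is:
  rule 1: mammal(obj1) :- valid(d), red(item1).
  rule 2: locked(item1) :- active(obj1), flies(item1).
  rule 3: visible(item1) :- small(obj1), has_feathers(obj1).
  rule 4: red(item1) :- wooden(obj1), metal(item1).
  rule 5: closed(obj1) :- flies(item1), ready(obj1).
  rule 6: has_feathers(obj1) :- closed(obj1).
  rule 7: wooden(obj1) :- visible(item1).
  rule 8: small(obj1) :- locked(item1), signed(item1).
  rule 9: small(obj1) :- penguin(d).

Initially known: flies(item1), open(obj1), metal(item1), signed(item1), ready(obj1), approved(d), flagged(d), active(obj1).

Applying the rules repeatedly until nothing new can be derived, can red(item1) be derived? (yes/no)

Round 1 fires rule 2, rule 5, giving locked(item1), closed(obj1).
Round 2 fires rule 6, rule 8, giving has_feathers(obj1), small(obj1).
Round 3 fires rule 3, giving visible(item1).
Round 4 fires rule 7, giving wooden(obj1).
Round 5 fires rule 4, giving red(item1).
red(item1) appears in round 5, so it is derivable.

yes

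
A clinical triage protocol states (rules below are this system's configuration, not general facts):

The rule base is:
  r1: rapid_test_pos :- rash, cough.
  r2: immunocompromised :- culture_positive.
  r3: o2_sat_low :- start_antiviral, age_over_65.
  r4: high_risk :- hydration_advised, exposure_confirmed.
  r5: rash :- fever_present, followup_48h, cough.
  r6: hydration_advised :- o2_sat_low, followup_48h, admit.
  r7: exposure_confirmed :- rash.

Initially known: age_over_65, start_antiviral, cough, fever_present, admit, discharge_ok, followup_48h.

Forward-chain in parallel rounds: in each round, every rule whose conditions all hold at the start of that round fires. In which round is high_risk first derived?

Round 1: r3 [o2_sat_low :- start_antiviral, age_over_65.]; r5 [rash :- fever_present, followup_48h, cough.]. Adds o2_sat_low, rash.
Round 2: r1 [rapid_test_pos :- rash, cough.]; r6 [hydration_advised :- o2_sat_low, followup_48h, admit.]; r7 [exposure_confirmed :- rash.]. Adds rapid_test_pos, hydration_advised, exposure_confirmed.
Round 3: r4 [high_risk :- hydration_advised, exposure_confirmed.]. Adds high_risk.
high_risk first appears in round 3.

3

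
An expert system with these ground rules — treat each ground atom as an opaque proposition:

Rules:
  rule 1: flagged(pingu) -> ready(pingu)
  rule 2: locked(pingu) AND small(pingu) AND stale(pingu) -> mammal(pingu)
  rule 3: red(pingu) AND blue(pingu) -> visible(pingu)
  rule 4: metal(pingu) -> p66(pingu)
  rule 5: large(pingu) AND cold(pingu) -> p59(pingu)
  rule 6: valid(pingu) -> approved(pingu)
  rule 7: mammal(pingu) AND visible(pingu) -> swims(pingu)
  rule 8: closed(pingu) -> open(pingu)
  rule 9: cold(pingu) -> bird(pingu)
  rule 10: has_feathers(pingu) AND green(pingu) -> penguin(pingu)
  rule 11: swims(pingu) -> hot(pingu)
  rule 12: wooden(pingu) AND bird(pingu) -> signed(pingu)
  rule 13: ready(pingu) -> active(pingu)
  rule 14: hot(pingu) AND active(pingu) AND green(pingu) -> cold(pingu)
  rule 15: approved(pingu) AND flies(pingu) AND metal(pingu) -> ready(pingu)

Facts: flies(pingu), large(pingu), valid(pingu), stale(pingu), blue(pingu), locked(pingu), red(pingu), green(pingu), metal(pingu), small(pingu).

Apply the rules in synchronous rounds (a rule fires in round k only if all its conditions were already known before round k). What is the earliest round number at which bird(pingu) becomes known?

Round 1 — rule 2, rule 3, rule 4, rule 6, derive mammal(pingu), visible(pingu), p66(pingu), approved(pingu).
Round 2 — rule 7, rule 15, derive swims(pingu), ready(pingu).
Round 3 — rule 11, rule 13, derive hot(pingu), active(pingu).
Round 4 — rule 14, derive cold(pingu).
Round 5 — rule 5, rule 9, derive p59(pingu), bird(pingu).
bird(pingu) first appears in round 5.

5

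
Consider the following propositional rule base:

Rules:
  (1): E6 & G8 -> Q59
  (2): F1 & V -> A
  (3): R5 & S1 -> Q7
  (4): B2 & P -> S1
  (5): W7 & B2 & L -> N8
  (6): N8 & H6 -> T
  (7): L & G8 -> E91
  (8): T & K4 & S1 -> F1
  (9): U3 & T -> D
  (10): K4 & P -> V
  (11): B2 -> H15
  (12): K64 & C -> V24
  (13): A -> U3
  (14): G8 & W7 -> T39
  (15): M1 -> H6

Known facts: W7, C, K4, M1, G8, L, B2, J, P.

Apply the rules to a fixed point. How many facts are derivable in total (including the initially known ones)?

[1] (4) [B2 & P -> S1]; (5) [W7 & B2 & L -> N8]; (7) [L & G8 -> E91]; (10) [K4 & P -> V]; (11) [B2 -> H15]; (14) [G8 & W7 -> T39]; (15) [M1 -> H6]. ⇒ new: S1, N8, E91, V, H15, T39, H6.
[2] (6) [N8 & H6 -> T]. ⇒ new: T.
[3] (8) [T & K4 & S1 -> F1]. ⇒ new: F1.
[4] (2) [F1 & V -> A]. ⇒ new: A.
[5] (13) [A -> U3]. ⇒ new: U3.
[6] (9) [U3 & T -> D]. ⇒ new: D.
Closure: {A, B2, C, D, E91, F1, G8, H15, H6, J, K4, L, M1, N8, P, S1, T, T39, U3, V, W7} — 21 facts.

21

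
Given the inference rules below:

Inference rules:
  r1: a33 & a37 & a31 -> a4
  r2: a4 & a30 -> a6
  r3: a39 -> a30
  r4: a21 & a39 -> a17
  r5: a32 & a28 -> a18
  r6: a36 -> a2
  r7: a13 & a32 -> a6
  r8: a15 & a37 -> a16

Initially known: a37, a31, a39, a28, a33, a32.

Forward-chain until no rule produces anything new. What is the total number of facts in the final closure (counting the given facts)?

10

Round 1 — r1, r3, r5, derive a4, a30, a18.
Round 2 — r2, derive a6.
Closure: {a18, a28, a30, a31, a32, a33, a37, a39, a4, a6} — 10 facts.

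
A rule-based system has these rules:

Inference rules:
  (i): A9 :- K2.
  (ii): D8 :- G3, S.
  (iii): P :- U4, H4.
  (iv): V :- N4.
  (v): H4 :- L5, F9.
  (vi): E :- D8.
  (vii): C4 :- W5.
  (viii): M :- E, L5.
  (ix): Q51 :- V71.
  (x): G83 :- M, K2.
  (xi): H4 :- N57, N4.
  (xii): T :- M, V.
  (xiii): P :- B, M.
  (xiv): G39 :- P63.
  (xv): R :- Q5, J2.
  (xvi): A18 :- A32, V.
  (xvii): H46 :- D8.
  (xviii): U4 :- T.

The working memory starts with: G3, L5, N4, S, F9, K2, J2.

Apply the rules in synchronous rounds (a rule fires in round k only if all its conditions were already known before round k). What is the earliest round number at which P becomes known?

Round 1 fires (i), (ii), (iv), (v), giving A9, D8, V, H4.
Round 2 fires (vi), (xvii), giving E, H46.
Round 3 fires (viii), giving M.
Round 4 fires (x), (xii), giving G83, T.
Round 5 fires (xviii), giving U4.
Round 6 fires (iii), giving P.
P first appears in round 6.

6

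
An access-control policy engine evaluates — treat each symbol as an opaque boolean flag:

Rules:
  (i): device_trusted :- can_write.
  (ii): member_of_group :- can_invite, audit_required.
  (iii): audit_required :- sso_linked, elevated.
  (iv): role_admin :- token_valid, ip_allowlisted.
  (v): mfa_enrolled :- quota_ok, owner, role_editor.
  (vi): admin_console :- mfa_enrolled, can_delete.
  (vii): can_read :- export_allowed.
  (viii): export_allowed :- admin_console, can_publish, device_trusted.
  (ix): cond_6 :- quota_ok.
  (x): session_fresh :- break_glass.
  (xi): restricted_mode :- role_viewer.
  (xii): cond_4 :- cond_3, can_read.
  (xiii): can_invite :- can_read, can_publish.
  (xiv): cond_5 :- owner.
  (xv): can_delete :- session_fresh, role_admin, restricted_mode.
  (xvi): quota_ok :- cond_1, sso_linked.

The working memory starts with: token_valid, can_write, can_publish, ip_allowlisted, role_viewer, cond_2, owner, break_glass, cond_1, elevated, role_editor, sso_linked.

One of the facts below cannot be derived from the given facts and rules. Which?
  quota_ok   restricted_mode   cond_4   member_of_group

cond_4

Round 1: (i) [device_trusted :- can_write.]; (iii) [audit_required :- sso_linked, elevated.]; (iv) [role_admin :- token_valid, ip_allowlisted.]; (x) [session_fresh :- break_glass.]; (xi) [restricted_mode :- role_viewer.]; (xiv) [cond_5 :- owner.]; (xvi) [quota_ok :- cond_1, sso_linked.]. New: device_trusted, audit_required, role_admin, session_fresh, restricted_mode, cond_5, quota_ok.
Round 2: (v) [mfa_enrolled :- quota_ok, owner, role_editor.]; (ix) [cond_6 :- quota_ok.]; (xv) [can_delete :- session_fresh, role_admin, restricted_mode.]. New: mfa_enrolled, cond_6, can_delete.
Round 3: (vi) [admin_console :- mfa_enrolled, can_delete.]. New: admin_console.
Round 4: (viii) [export_allowed :- admin_console, can_publish, device_trusted.]. New: export_allowed.
Round 5: (vii) [can_read :- export_allowed.]. New: can_read.
Round 6: (xiii) [can_invite :- can_read, can_publish.]. New: can_invite.
Round 7: (ii) [member_of_group :- can_invite, audit_required.]. New: member_of_group.
Derived: restricted_mode (round 1), quota_ok (round 1), member_of_group (round 7). cond_4 never appears in any round.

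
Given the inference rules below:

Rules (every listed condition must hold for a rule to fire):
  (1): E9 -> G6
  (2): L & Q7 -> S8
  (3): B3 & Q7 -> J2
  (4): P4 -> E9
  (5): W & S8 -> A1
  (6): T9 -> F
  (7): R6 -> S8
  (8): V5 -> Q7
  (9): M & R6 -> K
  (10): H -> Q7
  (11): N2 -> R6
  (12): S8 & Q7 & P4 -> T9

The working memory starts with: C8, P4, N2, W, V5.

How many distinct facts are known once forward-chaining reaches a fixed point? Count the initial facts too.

[1] (4) [P4 -> E9]; (8) [V5 -> Q7]; (11) [N2 -> R6]. ⇒ new: E9, Q7, R6.
[2] (1) [E9 -> G6]; (7) [R6 -> S8]. ⇒ new: G6, S8.
[3] (5) [W & S8 -> A1]; (12) [S8 & Q7 & P4 -> T9]. ⇒ new: A1, T9.
[4] (6) [T9 -> F]. ⇒ new: F.
Closure: {A1, C8, E9, F, G6, N2, P4, Q7, R6, S8, T9, V5, W} — 13 facts.

13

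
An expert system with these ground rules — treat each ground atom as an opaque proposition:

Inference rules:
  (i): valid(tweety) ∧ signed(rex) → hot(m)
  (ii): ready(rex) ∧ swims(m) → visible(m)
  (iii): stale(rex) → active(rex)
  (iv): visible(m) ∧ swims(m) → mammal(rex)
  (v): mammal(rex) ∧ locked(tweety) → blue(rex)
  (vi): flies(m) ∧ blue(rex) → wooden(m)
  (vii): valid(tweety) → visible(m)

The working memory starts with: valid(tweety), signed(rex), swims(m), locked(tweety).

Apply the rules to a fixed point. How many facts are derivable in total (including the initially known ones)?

8

Round 1: (i) [valid(tweety) ∧ signed(rex) → hot(m)]; (vii) [valid(tweety) → visible(m)]. New: hot(m), visible(m).
Round 2: (iv) [visible(m) ∧ swims(m) → mammal(rex)]. New: mammal(rex).
Round 3: (v) [mammal(rex) ∧ locked(tweety) → blue(rex)]. New: blue(rex).
Closure: {blue(rex), hot(m), locked(tweety), mammal(rex), signed(rex), swims(m), valid(tweety), visible(m)} — 8 facts.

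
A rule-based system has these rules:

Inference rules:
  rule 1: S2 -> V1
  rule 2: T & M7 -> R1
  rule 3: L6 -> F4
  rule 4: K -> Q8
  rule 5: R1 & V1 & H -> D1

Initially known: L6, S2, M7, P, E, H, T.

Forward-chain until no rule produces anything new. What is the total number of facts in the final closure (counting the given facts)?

11

Round 1: rule 1 [S2 -> V1]; rule 2 [T & M7 -> R1]; rule 3 [L6 -> F4]. New: V1, R1, F4.
Round 2: rule 5 [R1 & V1 & H -> D1]. New: D1.
Closure: {D1, E, F4, H, L6, M7, P, R1, S2, T, V1} — 11 facts.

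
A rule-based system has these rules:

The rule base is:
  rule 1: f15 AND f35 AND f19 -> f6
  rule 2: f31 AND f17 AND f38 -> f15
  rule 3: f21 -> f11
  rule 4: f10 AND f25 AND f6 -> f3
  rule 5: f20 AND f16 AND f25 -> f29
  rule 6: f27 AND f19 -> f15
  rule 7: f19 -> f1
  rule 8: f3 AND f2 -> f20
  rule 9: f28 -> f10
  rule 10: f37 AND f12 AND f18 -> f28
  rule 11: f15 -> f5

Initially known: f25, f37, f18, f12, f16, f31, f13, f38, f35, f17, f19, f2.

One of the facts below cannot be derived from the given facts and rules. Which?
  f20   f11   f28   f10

f11

[1] rule 2 [f31 AND f17 AND f38 -> f15]; rule 7 [f19 -> f1]; rule 10 [f37 AND f12 AND f18 -> f28]. ⇒ new: f15, f1, f28.
[2] rule 1 [f15 AND f35 AND f19 -> f6]; rule 9 [f28 -> f10]; rule 11 [f15 -> f5]. ⇒ new: f6, f10, f5.
[3] rule 4 [f10 AND f25 AND f6 -> f3]. ⇒ new: f3.
[4] rule 8 [f3 AND f2 -> f20]. ⇒ new: f20.
[5] rule 5 [f20 AND f16 AND f25 -> f29]. ⇒ new: f29.
Derived: f10 (round 2), f20 (round 4), f28 (round 1). f11 never appears in any round.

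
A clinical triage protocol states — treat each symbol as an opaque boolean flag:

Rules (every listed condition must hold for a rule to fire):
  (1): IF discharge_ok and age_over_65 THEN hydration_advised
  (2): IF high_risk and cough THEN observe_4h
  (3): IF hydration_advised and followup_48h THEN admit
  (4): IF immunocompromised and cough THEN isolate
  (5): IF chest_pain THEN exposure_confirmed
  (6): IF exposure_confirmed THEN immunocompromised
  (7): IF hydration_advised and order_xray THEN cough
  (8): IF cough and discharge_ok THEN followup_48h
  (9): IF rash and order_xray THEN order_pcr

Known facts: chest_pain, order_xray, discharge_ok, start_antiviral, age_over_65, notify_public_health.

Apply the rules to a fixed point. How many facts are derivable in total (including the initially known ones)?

13

[1] (1) [IF discharge_ok and age_over_65 THEN hydration_advised]; (5) [IF chest_pain THEN exposure_confirmed]. ⇒ new: hydration_advised, exposure_confirmed.
[2] (6) [IF exposure_confirmed THEN immunocompromised]; (7) [IF hydration_advised and order_xray THEN cough]. ⇒ new: immunocompromised, cough.
[3] (4) [IF immunocompromised and cough THEN isolate]; (8) [IF cough and discharge_ok THEN followup_48h]. ⇒ new: isolate, followup_48h.
[4] (3) [IF hydration_advised and followup_48h THEN admit]. ⇒ new: admit.
Closure: {admit, age_over_65, chest_pain, cough, discharge_ok, exposure_confirmed, followup_48h, hydration_advised, immunocompromised, isolate, notify_public_health, order_xray, start_antiviral} — 13 facts.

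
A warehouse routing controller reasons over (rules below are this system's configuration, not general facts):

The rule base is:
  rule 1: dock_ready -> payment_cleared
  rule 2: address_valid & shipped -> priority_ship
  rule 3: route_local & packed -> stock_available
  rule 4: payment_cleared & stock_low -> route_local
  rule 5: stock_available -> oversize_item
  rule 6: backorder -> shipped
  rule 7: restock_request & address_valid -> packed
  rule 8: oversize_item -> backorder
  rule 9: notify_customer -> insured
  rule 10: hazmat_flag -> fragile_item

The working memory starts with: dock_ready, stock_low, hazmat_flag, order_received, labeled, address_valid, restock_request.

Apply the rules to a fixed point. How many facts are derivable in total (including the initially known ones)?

16

Round 1: rule 1 [dock_ready -> payment_cleared]; rule 7 [restock_request & address_valid -> packed]; rule 10 [hazmat_flag -> fragile_item]. Adds payment_cleared, packed, fragile_item.
Round 2: rule 4 [payment_cleared & stock_low -> route_local]. Adds route_local.
Round 3: rule 3 [route_local & packed -> stock_available]. Adds stock_available.
Round 4: rule 5 [stock_available -> oversize_item]. Adds oversize_item.
Round 5: rule 8 [oversize_item -> backorder]. Adds backorder.
Round 6: rule 6 [backorder -> shipped]. Adds shipped.
Round 7: rule 2 [address_valid & shipped -> priority_ship]. Adds priority_ship.
Closure: {address_valid, backorder, dock_ready, fragile_item, hazmat_flag, labeled, order_received, oversize_item, packed, payment_cleared, priority_ship, restock_request, route_local, shipped, stock_available, stock_low} — 16 facts.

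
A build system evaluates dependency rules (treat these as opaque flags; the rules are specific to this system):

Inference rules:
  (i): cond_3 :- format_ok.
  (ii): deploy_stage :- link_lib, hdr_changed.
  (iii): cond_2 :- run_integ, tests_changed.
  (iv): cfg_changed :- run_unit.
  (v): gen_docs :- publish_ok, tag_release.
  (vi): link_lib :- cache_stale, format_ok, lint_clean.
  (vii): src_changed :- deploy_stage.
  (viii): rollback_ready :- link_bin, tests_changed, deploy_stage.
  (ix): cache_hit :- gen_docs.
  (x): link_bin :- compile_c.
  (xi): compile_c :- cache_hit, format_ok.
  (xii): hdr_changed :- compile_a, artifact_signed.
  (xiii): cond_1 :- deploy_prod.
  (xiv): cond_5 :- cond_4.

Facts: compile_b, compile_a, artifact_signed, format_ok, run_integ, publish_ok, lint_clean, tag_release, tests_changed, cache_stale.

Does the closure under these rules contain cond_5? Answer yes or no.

Round 1 fires (i), (iii), (v), (vi), (xii), giving cond_3, cond_2, gen_docs, link_lib, hdr_changed.
Round 2 fires (ii), (ix), giving deploy_stage, cache_hit.
Round 3 fires (vii), (xi), giving src_changed, compile_c.
Round 4 fires (x), giving link_bin.
Round 5 fires (viii), giving rollback_ready.
Fixed point reached. cond_5 is concluded only by (xiv); (xiv) needs cond_4 (never derived).

no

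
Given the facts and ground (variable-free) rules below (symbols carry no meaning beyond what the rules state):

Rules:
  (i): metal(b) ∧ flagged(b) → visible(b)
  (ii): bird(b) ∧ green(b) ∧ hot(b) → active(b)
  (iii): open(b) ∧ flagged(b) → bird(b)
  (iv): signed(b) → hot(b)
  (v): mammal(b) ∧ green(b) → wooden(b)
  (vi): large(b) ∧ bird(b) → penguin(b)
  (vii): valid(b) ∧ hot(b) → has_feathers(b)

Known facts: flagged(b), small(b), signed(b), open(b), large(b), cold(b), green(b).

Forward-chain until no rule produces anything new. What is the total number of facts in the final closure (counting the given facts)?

Round 1 fires (iii), (iv), giving bird(b), hot(b).
Round 2 fires (ii), (vi), giving active(b), penguin(b).
Closure: {active(b), bird(b), cold(b), flagged(b), green(b), hot(b), large(b), open(b), penguin(b), signed(b), small(b)} — 11 facts.

11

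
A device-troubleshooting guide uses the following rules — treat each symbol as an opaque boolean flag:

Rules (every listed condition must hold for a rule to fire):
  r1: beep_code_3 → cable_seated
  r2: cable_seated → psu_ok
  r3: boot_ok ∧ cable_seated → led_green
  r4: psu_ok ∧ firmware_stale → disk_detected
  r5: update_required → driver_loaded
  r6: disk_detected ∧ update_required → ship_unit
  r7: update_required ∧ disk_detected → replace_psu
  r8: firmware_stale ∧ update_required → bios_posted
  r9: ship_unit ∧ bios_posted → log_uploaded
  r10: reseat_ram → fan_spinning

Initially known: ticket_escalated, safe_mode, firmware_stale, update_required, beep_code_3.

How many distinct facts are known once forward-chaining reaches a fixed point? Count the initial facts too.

13

Round 1: r1 [beep_code_3 → cable_seated]; r5 [update_required → driver_loaded]; r8 [firmware_stale ∧ update_required → bios_posted]. New: cable_seated, driver_loaded, bios_posted.
Round 2: r2 [cable_seated → psu_ok]. New: psu_ok.
Round 3: r4 [psu_ok ∧ firmware_stale → disk_detected]. New: disk_detected.
Round 4: r6 [disk_detected ∧ update_required → ship_unit]; r7 [update_required ∧ disk_detected → replace_psu]. New: ship_unit, replace_psu.
Round 5: r9 [ship_unit ∧ bios_posted → log_uploaded]. New: log_uploaded.
Closure: {beep_code_3, bios_posted, cable_seated, disk_detected, driver_loaded, firmware_stale, log_uploaded, psu_ok, replace_psu, safe_mode, ship_unit, ticket_escalated, update_required} — 13 facts.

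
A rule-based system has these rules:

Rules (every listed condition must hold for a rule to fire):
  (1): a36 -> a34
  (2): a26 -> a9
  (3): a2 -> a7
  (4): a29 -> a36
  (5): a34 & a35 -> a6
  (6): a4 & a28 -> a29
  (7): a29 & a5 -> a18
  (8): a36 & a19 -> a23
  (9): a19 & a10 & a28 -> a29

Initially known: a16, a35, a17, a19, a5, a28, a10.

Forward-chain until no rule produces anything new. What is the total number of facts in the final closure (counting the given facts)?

Round 1 — (9), derive a29.
Round 2 — (4), (7), derive a36, a18.
Round 3 — (1), (8), derive a34, a23.
Round 4 — (5), derive a6.
Closure: {a10, a16, a17, a18, a19, a23, a28, a29, a34, a35, a36, a5, a6} — 13 facts.

13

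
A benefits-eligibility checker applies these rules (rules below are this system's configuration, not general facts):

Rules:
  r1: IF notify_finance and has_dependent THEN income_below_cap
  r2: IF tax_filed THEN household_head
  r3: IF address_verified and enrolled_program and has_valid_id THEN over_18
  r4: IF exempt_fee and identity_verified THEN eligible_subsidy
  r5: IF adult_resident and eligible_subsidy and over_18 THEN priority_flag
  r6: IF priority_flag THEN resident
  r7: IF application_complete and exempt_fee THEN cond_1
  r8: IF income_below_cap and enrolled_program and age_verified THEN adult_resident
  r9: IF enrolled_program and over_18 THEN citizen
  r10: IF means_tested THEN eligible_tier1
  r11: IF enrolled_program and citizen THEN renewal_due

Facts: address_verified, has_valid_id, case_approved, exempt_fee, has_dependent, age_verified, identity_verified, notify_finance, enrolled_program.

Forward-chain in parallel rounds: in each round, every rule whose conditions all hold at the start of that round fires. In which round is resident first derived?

4

Round 1: r1 [IF notify_finance and has_dependent THEN income_below_cap]; r3 [IF address_verified and enrolled_program and has_valid_id THEN over_18]; r4 [IF exempt_fee and identity_verified THEN eligible_subsidy]. Adds income_below_cap, over_18, eligible_subsidy.
Round 2: r8 [IF income_below_cap and enrolled_program and age_verified THEN adult_resident]; r9 [IF enrolled_program and over_18 THEN citizen]. Adds adult_resident, citizen.
Round 3: r5 [IF adult_resident and eligible_subsidy and over_18 THEN priority_flag]; r11 [IF enrolled_program and citizen THEN renewal_due]. Adds priority_flag, renewal_due.
Round 4: r6 [IF priority_flag THEN resident]. Adds resident.
resident first appears in round 4.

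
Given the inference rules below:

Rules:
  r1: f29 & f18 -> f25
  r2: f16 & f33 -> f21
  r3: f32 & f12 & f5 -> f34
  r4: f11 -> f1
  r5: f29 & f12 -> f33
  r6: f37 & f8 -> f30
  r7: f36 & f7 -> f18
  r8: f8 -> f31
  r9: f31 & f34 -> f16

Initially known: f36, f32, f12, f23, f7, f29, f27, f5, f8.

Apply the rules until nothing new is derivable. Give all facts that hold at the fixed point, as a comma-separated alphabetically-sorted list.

Round 1 — r3, r5, r7, r8, derive f34, f33, f18, f31.
Round 2 — r1, r9, derive f25, f16.
Round 3 — r2, derive f21.

f12, f16, f18, f21, f23, f25, f27, f29, f31, f32, f33, f34, f36, f5, f7, f8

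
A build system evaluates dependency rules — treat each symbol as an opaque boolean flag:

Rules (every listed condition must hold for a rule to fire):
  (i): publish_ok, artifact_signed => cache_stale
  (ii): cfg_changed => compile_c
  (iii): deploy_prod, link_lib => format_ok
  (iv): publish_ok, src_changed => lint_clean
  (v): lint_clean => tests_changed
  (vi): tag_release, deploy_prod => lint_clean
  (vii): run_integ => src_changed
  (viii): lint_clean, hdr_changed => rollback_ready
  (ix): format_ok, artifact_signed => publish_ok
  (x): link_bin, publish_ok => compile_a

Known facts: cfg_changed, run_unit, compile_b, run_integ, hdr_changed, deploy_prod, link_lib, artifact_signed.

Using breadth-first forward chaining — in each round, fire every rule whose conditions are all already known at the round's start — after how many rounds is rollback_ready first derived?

Round 1 — (ii), (iii), (vii), derive compile_c, format_ok, src_changed.
Round 2 — (ix), derive publish_ok.
Round 3 — (i), (iv), derive cache_stale, lint_clean.
Round 4 — (v), (viii), derive tests_changed, rollback_ready.
rollback_ready first appears in round 4.

4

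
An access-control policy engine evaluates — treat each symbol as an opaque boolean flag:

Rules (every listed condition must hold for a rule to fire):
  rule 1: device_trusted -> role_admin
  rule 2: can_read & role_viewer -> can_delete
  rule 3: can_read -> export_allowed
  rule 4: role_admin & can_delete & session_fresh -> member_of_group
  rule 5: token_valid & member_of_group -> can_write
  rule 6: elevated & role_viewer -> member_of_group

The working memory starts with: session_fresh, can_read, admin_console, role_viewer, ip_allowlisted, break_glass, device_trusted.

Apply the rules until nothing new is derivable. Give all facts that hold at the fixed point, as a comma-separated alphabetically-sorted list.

admin_console, break_glass, can_delete, can_read, device_trusted, export_allowed, ip_allowlisted, member_of_group, role_admin, role_viewer, session_fresh

Round 1: rule 1 [device_trusted -> role_admin]; rule 2 [can_read & role_viewer -> can_delete]; rule 3 [can_read -> export_allowed]. New: role_admin, can_delete, export_allowed.
Round 2: rule 4 [role_admin & can_delete & session_fresh -> member_of_group]. New: member_of_group.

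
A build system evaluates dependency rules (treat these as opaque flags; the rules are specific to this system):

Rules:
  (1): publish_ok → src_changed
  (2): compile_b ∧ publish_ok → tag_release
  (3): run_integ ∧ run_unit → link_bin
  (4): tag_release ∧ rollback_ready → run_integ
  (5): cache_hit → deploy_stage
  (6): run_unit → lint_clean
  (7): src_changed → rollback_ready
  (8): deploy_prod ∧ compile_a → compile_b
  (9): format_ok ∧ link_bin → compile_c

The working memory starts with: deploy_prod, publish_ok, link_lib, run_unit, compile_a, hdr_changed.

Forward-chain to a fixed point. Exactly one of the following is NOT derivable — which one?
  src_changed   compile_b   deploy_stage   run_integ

Round 1: (1) [publish_ok → src_changed]; (6) [run_unit → lint_clean]; (8) [deploy_prod ∧ compile_a → compile_b]. Adds src_changed, lint_clean, compile_b.
Round 2: (2) [compile_b ∧ publish_ok → tag_release]; (7) [src_changed → rollback_ready]. Adds tag_release, rollback_ready.
Round 3: (4) [tag_release ∧ rollback_ready → run_integ]. Adds run_integ.
Round 4: (3) [run_integ ∧ run_unit → link_bin]. Adds link_bin.
Derived: run_integ (round 3), src_changed (round 1), compile_b (round 1). deploy_stage never appears in any round.

deploy_stage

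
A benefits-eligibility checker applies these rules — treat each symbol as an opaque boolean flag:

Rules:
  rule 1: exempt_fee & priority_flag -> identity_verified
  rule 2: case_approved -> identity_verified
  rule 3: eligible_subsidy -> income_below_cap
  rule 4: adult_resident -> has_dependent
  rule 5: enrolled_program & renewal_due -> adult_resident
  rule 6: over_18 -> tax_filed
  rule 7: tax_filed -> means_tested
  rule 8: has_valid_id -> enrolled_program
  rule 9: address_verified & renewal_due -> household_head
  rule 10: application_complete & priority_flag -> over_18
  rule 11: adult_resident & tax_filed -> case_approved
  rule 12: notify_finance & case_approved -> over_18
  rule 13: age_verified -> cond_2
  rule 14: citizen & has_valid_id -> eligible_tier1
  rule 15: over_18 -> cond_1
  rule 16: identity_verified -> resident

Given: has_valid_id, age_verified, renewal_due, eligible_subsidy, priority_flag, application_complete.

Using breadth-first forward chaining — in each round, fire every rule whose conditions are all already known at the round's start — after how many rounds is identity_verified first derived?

4

Round 1 — rule 3, rule 8, rule 10, rule 13, derive income_below_cap, enrolled_program, over_18, cond_2.
Round 2 — rule 5, rule 6, rule 15, derive adult_resident, tax_filed, cond_1.
Round 3 — rule 4, rule 7, rule 11, derive has_dependent, means_tested, case_approved.
Round 4 — rule 2, derive identity_verified.
identity_verified first appears in round 4.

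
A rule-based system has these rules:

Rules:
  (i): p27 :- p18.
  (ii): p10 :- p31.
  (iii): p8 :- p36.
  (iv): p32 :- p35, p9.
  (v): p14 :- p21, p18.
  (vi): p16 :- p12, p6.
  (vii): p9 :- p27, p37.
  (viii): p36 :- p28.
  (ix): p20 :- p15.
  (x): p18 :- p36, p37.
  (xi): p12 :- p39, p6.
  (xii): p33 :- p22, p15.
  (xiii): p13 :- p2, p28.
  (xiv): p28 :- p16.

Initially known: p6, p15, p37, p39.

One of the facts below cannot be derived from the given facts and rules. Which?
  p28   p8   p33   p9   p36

p33

Round 1: (ix) [p20 :- p15.]; (xi) [p12 :- p39, p6.]. New: p20, p12.
Round 2: (vi) [p16 :- p12, p6.]. New: p16.
Round 3: (xiv) [p28 :- p16.]. New: p28.
Round 4: (viii) [p36 :- p28.]. New: p36.
Round 5: (iii) [p8 :- p36.]; (x) [p18 :- p36, p37.]. New: p8, p18.
Round 6: (i) [p27 :- p18.]. New: p27.
Round 7: (vii) [p9 :- p27, p37.]. New: p9.
Derived: p8 (round 5), p28 (round 3), p9 (round 7), p36 (round 4). p33 never appears in any round.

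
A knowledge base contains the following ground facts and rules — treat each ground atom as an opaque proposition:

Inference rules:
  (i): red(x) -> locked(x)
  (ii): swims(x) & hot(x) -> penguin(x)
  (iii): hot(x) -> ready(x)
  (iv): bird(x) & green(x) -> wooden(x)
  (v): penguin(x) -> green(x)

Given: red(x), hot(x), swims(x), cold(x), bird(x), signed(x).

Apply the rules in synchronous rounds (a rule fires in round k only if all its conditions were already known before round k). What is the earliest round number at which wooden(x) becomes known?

3

Round 1 fires (i), (ii), (iii), giving locked(x), penguin(x), ready(x).
Round 2 fires (v), giving green(x).
Round 3 fires (iv), giving wooden(x).
wooden(x) first appears in round 3.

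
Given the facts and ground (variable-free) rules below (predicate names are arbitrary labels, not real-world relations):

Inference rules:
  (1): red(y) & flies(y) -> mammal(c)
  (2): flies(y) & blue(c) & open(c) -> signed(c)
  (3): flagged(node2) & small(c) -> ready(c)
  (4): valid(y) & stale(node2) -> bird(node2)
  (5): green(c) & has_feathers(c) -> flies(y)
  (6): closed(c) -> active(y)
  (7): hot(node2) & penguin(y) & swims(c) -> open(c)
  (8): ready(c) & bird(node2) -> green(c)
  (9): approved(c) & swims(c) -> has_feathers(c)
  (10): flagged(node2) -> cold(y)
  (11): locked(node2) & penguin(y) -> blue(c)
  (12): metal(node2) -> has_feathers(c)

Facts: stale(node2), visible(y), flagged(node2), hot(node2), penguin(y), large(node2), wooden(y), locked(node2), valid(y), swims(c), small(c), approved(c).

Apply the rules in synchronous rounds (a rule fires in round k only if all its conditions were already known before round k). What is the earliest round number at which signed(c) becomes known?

Round 1: (3) [flagged(node2) & small(c) -> ready(c)]; (4) [valid(y) & stale(node2) -> bird(node2)]; (7) [hot(node2) & penguin(y) & swims(c) -> open(c)]; (9) [approved(c) & swims(c) -> has_feathers(c)]; (10) [flagged(node2) -> cold(y)]; (11) [locked(node2) & penguin(y) -> blue(c)]. New: ready(c), bird(node2), open(c), has_feathers(c), cold(y), blue(c).
Round 2: (8) [ready(c) & bird(node2) -> green(c)]. New: green(c).
Round 3: (5) [green(c) & has_feathers(c) -> flies(y)]. New: flies(y).
Round 4: (2) [flies(y) & blue(c) & open(c) -> signed(c)]. New: signed(c).
signed(c) first appears in round 4.

4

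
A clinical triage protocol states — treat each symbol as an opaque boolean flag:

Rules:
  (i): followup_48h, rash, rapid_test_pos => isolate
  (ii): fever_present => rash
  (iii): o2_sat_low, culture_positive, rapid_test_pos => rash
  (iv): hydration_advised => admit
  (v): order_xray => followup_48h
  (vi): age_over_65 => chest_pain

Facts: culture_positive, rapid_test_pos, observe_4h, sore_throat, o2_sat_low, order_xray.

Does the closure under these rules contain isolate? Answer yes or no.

[1] (iii) [o2_sat_low, culture_positive, rapid_test_pos => rash]; (v) [order_xray => followup_48h]. ⇒ new: rash, followup_48h.
[2] (i) [followup_48h, rash, rapid_test_pos => isolate]. ⇒ new: isolate.
isolate appears in round 2, so it is derivable.

yes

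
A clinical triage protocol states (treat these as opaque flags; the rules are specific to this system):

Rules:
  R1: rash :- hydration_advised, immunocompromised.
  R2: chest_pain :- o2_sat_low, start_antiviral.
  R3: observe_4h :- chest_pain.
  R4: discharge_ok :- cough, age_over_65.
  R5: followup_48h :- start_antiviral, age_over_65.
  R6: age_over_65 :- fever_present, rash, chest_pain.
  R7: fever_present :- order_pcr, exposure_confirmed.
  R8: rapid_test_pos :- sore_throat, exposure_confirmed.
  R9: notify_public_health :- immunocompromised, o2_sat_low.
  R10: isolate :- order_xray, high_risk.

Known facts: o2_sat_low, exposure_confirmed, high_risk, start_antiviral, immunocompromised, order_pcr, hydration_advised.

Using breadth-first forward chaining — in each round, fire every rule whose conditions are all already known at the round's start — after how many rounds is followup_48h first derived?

Round 1: R1 [rash :- hydration_advised, immunocompromised.]; R2 [chest_pain :- o2_sat_low, start_antiviral.]; R7 [fever_present :- order_pcr, exposure_confirmed.]; R9 [notify_public_health :- immunocompromised, o2_sat_low.]. New: rash, chest_pain, fever_present, notify_public_health.
Round 2: R3 [observe_4h :- chest_pain.]; R6 [age_over_65 :- fever_present, rash, chest_pain.]. New: observe_4h, age_over_65.
Round 3: R5 [followup_48h :- start_antiviral, age_over_65.]. New: followup_48h.
followup_48h first appears in round 3.

3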